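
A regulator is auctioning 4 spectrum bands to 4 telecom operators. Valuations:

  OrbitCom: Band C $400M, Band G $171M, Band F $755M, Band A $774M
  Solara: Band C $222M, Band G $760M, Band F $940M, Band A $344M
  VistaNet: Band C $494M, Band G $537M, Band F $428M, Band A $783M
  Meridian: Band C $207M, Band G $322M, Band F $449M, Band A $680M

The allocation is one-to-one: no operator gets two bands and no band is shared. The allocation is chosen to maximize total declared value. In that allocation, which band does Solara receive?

Optimal: OrbitCom→Band F ($755M), Solara→Band G ($760M), VistaNet→Band C ($494M), Meridian→Band A ($680M) — total 755+760+494+680 = $2689M.
Max-entry greedy (repeatedly take the single best remaining cell) gives $2445M, worse by 244.
No other one-to-one assignment exceeds $2689M.
Solara's own top band is Band F ($940M), but forcing Solara→Band F and reassigning the rest optimally gives only $2557M — worse by 132.

Solara receives Band G.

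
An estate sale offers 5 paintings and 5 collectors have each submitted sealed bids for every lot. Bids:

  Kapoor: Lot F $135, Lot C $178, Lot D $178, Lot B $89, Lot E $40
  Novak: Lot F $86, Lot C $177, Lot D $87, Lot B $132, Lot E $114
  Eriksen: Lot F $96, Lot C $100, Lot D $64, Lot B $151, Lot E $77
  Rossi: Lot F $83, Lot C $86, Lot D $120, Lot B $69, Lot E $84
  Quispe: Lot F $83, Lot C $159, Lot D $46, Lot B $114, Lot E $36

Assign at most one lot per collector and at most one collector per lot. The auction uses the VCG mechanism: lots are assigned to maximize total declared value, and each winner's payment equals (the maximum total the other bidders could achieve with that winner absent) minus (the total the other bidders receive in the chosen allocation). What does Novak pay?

Novak pays $1.

Efficient allocation: Kapoor→Lot D ($178), Novak→Lot E ($114), Eriksen→Lot B ($151), Rossi→Lot F ($83), Quispe→Lot C ($159); total welfare W = $685.
Novak receives Lot E at value $114, so the others get W − 114 = $571.
Without Novak: best allocation of the remaining 4 bidders over all 5 lots is Kapoor→Lot D ($178), Eriksen→Lot B ($151), Rossi→Lot E ($84), Quispe→Lot C ($159), total $572.
VCG payment = (others' best without Novak) − (others' welfare with Novak) = 572 − 571 = $1.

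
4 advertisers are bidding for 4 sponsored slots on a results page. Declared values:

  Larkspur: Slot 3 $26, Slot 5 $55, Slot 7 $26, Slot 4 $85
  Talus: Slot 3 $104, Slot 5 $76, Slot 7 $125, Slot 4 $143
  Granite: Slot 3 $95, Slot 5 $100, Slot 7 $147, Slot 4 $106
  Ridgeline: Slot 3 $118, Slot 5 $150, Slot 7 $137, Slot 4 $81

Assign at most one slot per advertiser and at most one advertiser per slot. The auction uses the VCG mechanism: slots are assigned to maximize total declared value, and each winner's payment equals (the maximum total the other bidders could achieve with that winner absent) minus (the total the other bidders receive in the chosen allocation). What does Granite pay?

Granite pays $21.

Efficient allocation: Larkspur→Slot 4 ($85), Talus→Slot 3 ($104), Granite→Slot 7 ($147), Ridgeline→Slot 5 ($150); total welfare W = $486.
Granite receives Slot 7 at value $147, so the others get W − 147 = $339.
Without Granite: best allocation of the remaining 3 bidders over all 4 slots is Larkspur→Slot 4 ($85), Talus→Slot 7 ($125), Ridgeline→Slot 5 ($150), total $360.
VCG payment = (others' best without Granite) − (others' welfare with Granite) = 360 − 339 = $21.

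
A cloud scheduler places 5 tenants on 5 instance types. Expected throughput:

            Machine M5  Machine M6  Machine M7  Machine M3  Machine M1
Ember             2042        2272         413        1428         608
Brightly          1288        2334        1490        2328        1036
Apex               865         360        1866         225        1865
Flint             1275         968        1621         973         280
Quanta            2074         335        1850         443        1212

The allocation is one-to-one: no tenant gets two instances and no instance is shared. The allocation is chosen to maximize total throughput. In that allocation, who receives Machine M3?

This is a one-to-one assignment (maximum-weight bipartite matching).
Optimal: Ember→Machine M6 (2272 ops/s), Brightly→Machine M3 (2328 ops/s), Apex→Machine M1 (1865 ops/s), Flint→Machine M7 (1621 ops/s), Quanta→Machine M5 (2074 ops/s) — total 2272+2328+1865+1621+2074 = 10160 ops/s.
Column-greedy (each instance in turn goes to its best remaining tenant) gives 7982 ops/s, worse by 2178.
Next-best assignment: Ember→Machine M6, Brightly→Machine M3, Apex→Machine M1, Flint→Machine M5, Quanta→Machine M7 = 9590 ops/s.
Swapping Flint↔Quanta (Flint→Machine M5 1275 ops/s, Quanta→Machine M7 1850 ops/s) loses 570.
No other one-to-one assignment exceeds 10160 ops/s.
Brightly's own top instance is Machine M6 (2334 ops/s), but forcing Brightly→Machine M6 and reassigning the rest optimally gives only 9322 ops/s — worse by 838.

Brightly receives Machine M3.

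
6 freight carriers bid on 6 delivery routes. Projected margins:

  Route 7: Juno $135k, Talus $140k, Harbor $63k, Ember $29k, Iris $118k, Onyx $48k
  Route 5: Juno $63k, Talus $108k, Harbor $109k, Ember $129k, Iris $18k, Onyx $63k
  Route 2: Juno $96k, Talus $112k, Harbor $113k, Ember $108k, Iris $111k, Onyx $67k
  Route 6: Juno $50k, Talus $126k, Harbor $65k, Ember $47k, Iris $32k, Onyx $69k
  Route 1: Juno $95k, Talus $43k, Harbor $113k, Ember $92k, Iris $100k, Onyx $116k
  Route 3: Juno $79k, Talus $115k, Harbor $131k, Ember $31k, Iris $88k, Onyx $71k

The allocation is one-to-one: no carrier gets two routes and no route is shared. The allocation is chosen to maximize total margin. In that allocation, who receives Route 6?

Optimal: Juno→Route 7 ($135k), Talus→Route 6 ($126k), Harbor→Route 3 ($131k), Ember→Route 5 ($129k), Iris→Route 2 ($111k), Onyx→Route 1 ($116k) — total 135+126+131+129+111+116 = $748k.
Column-greedy (each route in turn goes to its best remaining carrier) gives $630k, worse by 118.
Swapping Harbor↔Iris (Harbor→Route 2 $113k, Iris→Route 3 $88k) loses 41.
Every other assignment is strictly worse.
Talus's own top route is Route 7 ($140k), but forcing Talus→Route 7 and reassigning the rest optimally gives only $677k — worse by 71.

Talus receives Route 6.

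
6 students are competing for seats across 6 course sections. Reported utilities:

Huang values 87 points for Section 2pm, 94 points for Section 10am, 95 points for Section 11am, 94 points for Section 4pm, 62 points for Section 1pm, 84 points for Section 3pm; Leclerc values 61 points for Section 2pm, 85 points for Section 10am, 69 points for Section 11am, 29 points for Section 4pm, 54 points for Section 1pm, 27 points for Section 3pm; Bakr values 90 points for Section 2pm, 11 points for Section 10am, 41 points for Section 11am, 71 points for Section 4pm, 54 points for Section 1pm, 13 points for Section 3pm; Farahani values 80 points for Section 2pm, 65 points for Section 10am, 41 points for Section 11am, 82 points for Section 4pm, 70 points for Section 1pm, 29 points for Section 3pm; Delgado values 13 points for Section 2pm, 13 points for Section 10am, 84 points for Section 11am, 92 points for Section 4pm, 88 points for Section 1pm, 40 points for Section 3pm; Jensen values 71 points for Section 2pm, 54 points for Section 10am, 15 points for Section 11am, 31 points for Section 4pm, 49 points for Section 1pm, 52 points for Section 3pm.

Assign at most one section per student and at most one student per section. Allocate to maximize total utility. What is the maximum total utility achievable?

Optimal: Huang→Section 11am (95 points), Leclerc→Section 10am (85 points), Bakr→Section 2pm (90 points), Farahani→Section 4pm (82 points), Delgado→Section 1pm (88 points), Jensen→Section 3pm (52 points) — total 95+85+90+82+88+52 = 492 points.
Column-greedy (each section in turn goes to its best remaining student) gives 456 points, worse by 36.
Next-best assignment: Huang→Section 11am, Leclerc→Section 10am, Bakr→Section 2pm, Farahani→Section 1pm, Delgado→Section 4pm, Jensen→Section 3pm = 484 points.
No other one-to-one assignment exceeds 492 points.

Maximum total: 492 points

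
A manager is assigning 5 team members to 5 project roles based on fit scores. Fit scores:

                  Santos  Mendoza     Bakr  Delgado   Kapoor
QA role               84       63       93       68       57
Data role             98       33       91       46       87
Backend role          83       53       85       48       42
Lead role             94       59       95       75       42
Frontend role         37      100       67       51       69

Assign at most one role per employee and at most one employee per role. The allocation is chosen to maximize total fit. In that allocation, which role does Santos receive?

Optimal: Santos→Backend role (83 pts), Mendoza→Frontend role (100 pts), Bakr→QA role (93 pts), Delgado→Lead role (75 pts), Kapoor→Data role (87 pts) — total 83+100+93+75+87 = 438 pts.
Column-greedy (each role in turn goes to its best remaining employee) gives 388 pts, worse by 50.
Swapping Delgado↔Kapoor (Delgado→Data role 46 pts, Kapoor→Lead role 42 pts) loses 74.
Santos's own top role is Data role (98 pts), but forcing Santos→Data role and reassigning the rest optimally gives only 415 pts — worse by 23.

Santos receives Backend role.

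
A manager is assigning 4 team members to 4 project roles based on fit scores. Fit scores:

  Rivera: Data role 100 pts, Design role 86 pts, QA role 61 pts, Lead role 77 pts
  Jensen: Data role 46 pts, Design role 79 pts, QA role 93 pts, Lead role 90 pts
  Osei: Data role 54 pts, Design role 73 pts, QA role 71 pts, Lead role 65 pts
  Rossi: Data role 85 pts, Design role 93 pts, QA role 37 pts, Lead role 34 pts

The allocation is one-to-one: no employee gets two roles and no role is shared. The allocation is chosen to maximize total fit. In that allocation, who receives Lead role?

Jensen receives Lead role.

Optimal: Rivera→Data role (100 pts), Jensen→Lead role (90 pts), Osei→QA role (71 pts), Rossi→Design role (93 pts) — total 100+90+71+93 = 354 pts.
Row-greedy (each employee in turn takes its best remaining role) gives 300 pts, worse by 54.
Next-best assignment: Rivera→Data role, Jensen→QA role, Osei→Lead role, Rossi→Design role = 351 pts.
Every other assignment is strictly worse.
Jensen's own top role is QA role (93 pts), but forcing Jensen→QA role and reassigning the rest optimally gives only 351 pts — worse by 3.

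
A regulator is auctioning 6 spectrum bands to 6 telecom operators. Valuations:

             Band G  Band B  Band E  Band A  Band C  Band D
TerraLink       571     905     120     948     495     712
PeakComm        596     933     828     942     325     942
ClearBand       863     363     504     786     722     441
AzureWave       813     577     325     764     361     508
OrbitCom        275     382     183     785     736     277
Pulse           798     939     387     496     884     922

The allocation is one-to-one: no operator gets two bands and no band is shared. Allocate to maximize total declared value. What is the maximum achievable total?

Treat this as an assignment problem: match each operator to one band.
Optimal: TerraLink→Band B ($905M), PeakComm→Band E ($828M), ClearBand→Band G ($863M), AzureWave→Band A ($764M), OrbitCom→Band C ($736M), Pulse→Band D ($922M) — total 905+828+863+764+736+922 = $5018M.
Swapping OrbitCom↔AzureWave (OrbitCom→Band A $785M, AzureWave→Band C $361M) loses 354.

Max total: $5018M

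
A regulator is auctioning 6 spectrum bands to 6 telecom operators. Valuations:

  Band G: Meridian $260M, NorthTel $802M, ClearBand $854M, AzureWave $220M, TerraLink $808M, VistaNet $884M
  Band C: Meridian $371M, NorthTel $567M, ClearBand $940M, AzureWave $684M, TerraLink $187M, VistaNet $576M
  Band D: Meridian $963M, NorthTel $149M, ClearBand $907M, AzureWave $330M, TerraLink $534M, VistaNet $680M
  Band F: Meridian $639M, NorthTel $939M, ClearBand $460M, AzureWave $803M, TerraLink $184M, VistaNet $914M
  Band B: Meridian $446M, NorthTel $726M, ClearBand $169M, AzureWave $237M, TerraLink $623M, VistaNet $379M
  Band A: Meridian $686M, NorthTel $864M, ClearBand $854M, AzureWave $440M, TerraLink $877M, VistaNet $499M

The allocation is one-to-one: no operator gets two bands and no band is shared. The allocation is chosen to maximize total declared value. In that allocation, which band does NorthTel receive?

NorthTel receives Band B.

Treat this as an assignment problem: match each operator to one band.
Optimal: Meridian→Band D ($963M), NorthTel→Band B ($726M), ClearBand→Band C ($940M), AzureWave→Band F ($803M), TerraLink→Band A ($877M), VistaNet→Band G ($884M) — total 963+726+940+803+877+884 = $5193M.
Next-best assignment: Meridian→Band D, NorthTel→Band A, ClearBand→Band C, AzureWave→Band F, TerraLink→Band B, VistaNet→Band G = $5077M.
Checked against all permutations: $5193M is optimal.
NorthTel's own top band is Band F ($939M), but forcing NorthTel→Band F and reassigning the rest optimally gives only $4947M — worse by 246.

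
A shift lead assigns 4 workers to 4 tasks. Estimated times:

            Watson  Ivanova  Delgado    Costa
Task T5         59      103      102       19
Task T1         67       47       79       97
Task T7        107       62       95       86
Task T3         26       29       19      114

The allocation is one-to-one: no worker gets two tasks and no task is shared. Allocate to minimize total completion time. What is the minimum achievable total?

Min total: 167 min

Optimal: Watson→Task T1 (67 min), Ivanova→Task T7 (62 min), Delgado→Task T3 (19 min), Costa→Task T5 (19 min) — total 67+62+19+19 = 167 min.
Min-entry greedy (repeatedly take the single cheapest remaining cell) gives 192 min, worse by 25.
Next-best assignment: Watson→Task T3, Ivanova→Task T7, Delgado→Task T1, Costa→Task T5 = 186 min.
Checked against all permutations: 167 min is optimal.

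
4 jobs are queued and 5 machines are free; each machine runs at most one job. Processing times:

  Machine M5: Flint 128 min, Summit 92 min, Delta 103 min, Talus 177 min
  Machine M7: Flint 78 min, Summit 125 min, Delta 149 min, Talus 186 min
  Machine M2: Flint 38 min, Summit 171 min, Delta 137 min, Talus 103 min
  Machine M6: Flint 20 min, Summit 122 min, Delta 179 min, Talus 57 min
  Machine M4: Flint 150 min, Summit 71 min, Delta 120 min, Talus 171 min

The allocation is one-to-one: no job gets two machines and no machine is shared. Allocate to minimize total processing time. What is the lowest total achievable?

Treat this as an assignment problem: match each job to one machine.
Optimal: Flint→Machine M2 (38 min), Summit→Machine M4 (71 min), Delta→Machine M5 (103 min), Talus→Machine M6 (57 min) — total 38+71+103+57 = 269 min.
Min-entry greedy (repeatedly take the single cheapest remaining cell) gives 297 min, worse by 28.
Next-best assignment: Flint→Machine M6, Summit→Machine M4, Delta→Machine M5, Talus→Machine M2 = 297 min.
Swapping Delta↔Flint (Delta→Machine M2 137 min, Flint→Machine M5 128 min) adds 124.

Min total: 269 min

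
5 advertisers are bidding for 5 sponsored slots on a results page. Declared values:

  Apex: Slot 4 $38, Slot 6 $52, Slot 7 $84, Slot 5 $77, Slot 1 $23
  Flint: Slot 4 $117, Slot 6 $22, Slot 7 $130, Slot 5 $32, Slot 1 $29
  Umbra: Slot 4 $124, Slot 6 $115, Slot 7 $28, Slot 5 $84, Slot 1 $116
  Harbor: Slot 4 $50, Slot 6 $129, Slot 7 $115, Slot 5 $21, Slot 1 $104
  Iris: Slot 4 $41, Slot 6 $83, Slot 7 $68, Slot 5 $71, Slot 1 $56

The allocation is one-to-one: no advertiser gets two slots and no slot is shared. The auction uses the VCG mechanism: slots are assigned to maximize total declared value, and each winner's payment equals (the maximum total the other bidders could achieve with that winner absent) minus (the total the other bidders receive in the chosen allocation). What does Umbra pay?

Efficient allocation: Apex→Slot 5 ($77), Flint→Slot 7 ($130), Umbra→Slot 4 ($124), Harbor→Slot 1 ($104), Iris→Slot 6 ($83); total welfare W = $518.
Umbra receives Slot 4 at value $124, so the others get W − 124 = $394.
Without Umbra: best allocation of the remaining 4 bidders over all 5 slots is Apex→Slot 7 ($84), Flint→Slot 4 ($117), Harbor→Slot 6 ($129), Iris→Slot 5 ($71), total $401.
VCG payment = (others' best without Umbra) − (others' welfare with Umbra) = 401 − 394 = $7.

Umbra pays $7.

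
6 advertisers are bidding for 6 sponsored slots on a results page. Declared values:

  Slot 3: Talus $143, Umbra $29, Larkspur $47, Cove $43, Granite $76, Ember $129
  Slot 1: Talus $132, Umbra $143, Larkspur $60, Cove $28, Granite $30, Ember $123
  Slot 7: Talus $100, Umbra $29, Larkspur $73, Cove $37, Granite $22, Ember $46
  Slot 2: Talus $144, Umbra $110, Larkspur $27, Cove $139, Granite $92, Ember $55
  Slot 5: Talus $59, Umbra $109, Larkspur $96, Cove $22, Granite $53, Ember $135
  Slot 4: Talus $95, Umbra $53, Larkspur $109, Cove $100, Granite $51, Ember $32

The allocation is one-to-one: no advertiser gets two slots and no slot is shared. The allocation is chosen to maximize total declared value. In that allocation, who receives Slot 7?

Talus receives Slot 7.

Optimal: Talus→Slot 7 ($100), Umbra→Slot 1 ($143), Larkspur→Slot 4 ($109), Cove→Slot 2 ($139), Granite→Slot 3 ($76), Ember→Slot 5 ($135) — total 100+143+109+139+76+135 = $702.
Swapping Larkspur↔Talus (Larkspur→Slot 7 $73, Talus→Slot 4 $95) loses 41.
Every other assignment is strictly worse.
Talus's own top slot is Slot 2 ($144), but forcing Talus→Slot 2 and reassigning the rest optimally gives only $671 — worse by 31.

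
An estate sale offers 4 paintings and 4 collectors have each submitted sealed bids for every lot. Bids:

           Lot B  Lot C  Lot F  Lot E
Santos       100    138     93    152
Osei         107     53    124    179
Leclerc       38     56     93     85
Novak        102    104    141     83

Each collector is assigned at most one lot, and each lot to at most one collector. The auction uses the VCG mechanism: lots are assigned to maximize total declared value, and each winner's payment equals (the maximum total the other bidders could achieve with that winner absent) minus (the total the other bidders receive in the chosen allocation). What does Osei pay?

Efficient allocation: Santos→Lot C ($138), Osei→Lot E ($179), Leclerc→Lot F ($93), Novak→Lot B ($102); total welfare W = $512.
Osei receives Lot E at value $179, so the others get W − 179 = $333.
Without Osei: best allocation of the remaining 3 bidders over all 4 lots is Santos→Lot C ($138), Leclerc→Lot E ($85), Novak→Lot F ($141), total $364.
VCG payment = (others' best without Osei) − (others' welfare with Osei) = 364 − 333 = $31.

Osei pays $31.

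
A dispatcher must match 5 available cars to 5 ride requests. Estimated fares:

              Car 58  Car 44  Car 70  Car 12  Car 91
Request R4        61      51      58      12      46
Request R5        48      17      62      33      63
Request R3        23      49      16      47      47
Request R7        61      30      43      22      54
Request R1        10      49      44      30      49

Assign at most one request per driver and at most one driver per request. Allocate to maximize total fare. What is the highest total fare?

Optimal: Car 58→Request R7 ($61), Car 44→Request R1 ($49), Car 70→Request R4 ($58), Car 12→Request R3 ($47), Car 91→Request R5 ($63) — total 61+49+58+47+63 = $278.
Max-entry greedy (repeatedly take the single best remaining cell) gives $239, worse by 39.
Next-best assignment: Car 58→Request R4, Car 44→Request R1, Car 70→Request R5, Car 12→Request R3, Car 91→Request R7 = $273.
Swapping Car 70↔Car 12 (Car 70→Request R3 $16, Car 12→Request R4 $12) loses 77.
Every other assignment is strictly worse.

Maximum total: $278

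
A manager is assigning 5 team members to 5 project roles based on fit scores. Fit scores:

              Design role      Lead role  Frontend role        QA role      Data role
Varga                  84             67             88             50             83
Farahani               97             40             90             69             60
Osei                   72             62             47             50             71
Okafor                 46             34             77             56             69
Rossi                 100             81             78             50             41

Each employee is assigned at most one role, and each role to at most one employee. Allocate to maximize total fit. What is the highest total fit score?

This is a one-to-one assignment (maximum-weight bipartite matching).
Optimal: Varga→Frontend role (88 pts), Farahani→Design role (97 pts), Osei→Data role (71 pts), Okafor→QA role (56 pts), Rossi→Lead role (81 pts) — total 88+97+71+56+81 = 393 pts.
Max-entry greedy (repeatedly take the single best remaining cell) gives 391 pts, worse by 2.

Max total: 393 pts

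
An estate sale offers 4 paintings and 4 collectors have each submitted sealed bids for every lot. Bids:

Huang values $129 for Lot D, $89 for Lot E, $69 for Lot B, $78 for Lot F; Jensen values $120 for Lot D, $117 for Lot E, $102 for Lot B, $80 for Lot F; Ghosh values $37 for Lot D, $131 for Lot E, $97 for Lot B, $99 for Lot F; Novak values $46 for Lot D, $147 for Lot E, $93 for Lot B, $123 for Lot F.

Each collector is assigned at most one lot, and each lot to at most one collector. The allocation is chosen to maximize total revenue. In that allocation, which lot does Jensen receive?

Jensen receives Lot B.

Optimal: Huang→Lot D ($129), Jensen→Lot B ($102), Ghosh→Lot E ($131), Novak→Lot F ($123) — total 129+102+131+123 = $485.
Column-greedy (each lot in turn goes to its best remaining collector) gives $477, worse by 8.
Next-best assignment: Huang→Lot D, Jensen→Lot B, Ghosh→Lot F, Novak→Lot E = $477.
Jensen's own top lot is Lot D ($120), but forcing Jensen→Lot D and reassigning the rest optimally gives only $443 — worse by 42.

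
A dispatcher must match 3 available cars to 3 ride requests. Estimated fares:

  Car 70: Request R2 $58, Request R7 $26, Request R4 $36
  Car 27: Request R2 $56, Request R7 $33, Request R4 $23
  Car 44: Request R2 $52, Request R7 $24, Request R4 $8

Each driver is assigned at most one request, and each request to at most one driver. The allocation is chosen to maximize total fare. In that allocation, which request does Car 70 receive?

Car 70 receives Request R4.

Optimal: Car 70→Request R4 ($36), Car 27→Request R7 ($33), Car 44→Request R2 ($52) — total 36+33+52 = $121.
Row-greedy (each driver in turn takes its best remaining request) gives $99, worse by 22.
Car 70's own top request is Request R2 ($58), but forcing Car 70→Request R2 and reassigning the rest optimally gives only $105 — worse by 16.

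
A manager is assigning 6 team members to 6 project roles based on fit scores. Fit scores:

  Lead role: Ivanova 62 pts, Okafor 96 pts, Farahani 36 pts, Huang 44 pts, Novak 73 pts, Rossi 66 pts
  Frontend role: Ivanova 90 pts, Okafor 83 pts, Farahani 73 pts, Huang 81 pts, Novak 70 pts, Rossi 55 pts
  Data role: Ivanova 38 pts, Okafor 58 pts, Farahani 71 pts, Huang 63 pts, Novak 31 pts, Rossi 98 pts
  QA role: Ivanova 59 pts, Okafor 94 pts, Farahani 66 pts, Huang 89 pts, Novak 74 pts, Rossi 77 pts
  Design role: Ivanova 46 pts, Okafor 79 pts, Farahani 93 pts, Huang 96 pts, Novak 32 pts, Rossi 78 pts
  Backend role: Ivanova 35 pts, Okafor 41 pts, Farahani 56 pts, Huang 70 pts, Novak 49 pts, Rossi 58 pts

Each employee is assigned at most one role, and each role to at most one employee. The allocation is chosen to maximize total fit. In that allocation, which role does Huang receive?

Optimal: Ivanova→Frontend role (90 pts), Okafor→Lead role (96 pts), Farahani→Design role (93 pts), Huang→Backend role (70 pts), Novak→QA role (74 pts), Rossi→Data role (98 pts) — total 90+96+93+70+74+98 = 521 pts.
Column-greedy (each role in turn goes to its best remaining employee) gives 515 pts, worse by 6.
Next-best assignment: Ivanova→Frontend role, Okafor→QA role, Farahani→Design role, Huang→Backend role, Novak→Lead role, Rossi→Data role = 518 pts.
Swapping Ivanova↔Novak (Ivanova→QA role 59 pts, Novak→Frontend role 70 pts) loses 35.
Huang's own top role is Design role (96 pts), but forcing Huang→Design role and reassigning the rest optimally gives only 510 pts — worse by 11.

Huang receives Backend role.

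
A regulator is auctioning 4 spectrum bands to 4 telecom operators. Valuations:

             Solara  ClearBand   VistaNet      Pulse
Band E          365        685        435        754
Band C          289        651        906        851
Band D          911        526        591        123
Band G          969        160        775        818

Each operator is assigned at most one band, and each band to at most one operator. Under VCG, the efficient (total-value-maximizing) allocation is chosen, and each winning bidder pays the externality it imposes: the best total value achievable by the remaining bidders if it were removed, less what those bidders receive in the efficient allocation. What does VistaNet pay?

VistaNet pays $91M.

Efficient allocation: Solara→Band D ($911M), ClearBand→Band E ($685M), VistaNet→Band C ($906M), Pulse→Band G ($818M); total welfare W = $3320M.
VistaNet receives Band C at value $906M, so the others get W − 906 = $2414M.
Without VistaNet: best allocation of the remaining 3 bidders over all 4 bands is Solara→Band G ($969M), ClearBand→Band E ($685M), Pulse→Band C ($851M), total $2505M.
VCG payment = (others' best without VistaNet) − (others' welfare with VistaNet) = 2505 − 2414 = $91M.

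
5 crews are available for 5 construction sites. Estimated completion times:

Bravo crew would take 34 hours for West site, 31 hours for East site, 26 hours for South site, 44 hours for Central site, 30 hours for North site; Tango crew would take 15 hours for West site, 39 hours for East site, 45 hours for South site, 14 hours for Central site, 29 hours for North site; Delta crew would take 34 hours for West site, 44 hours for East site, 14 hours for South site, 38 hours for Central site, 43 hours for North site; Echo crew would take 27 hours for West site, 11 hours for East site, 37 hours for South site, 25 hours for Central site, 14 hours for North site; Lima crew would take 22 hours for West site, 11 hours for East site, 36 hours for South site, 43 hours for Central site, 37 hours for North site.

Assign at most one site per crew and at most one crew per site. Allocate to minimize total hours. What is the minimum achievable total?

Minimum total: 87 hours

Optimal: Bravo crew→West site (34 hours), Tango crew→Central site (14 hours), Delta crew→South site (14 hours), Echo crew→North site (14 hours), Lima crew→East site (11 hours) — total 34+14+14+14+11 = 87 hours.
Min-entry greedy (repeatedly take the single cheapest remaining cell) gives 91 hours, worse by 4.
Checked against all permutations: 87 hours is optimal.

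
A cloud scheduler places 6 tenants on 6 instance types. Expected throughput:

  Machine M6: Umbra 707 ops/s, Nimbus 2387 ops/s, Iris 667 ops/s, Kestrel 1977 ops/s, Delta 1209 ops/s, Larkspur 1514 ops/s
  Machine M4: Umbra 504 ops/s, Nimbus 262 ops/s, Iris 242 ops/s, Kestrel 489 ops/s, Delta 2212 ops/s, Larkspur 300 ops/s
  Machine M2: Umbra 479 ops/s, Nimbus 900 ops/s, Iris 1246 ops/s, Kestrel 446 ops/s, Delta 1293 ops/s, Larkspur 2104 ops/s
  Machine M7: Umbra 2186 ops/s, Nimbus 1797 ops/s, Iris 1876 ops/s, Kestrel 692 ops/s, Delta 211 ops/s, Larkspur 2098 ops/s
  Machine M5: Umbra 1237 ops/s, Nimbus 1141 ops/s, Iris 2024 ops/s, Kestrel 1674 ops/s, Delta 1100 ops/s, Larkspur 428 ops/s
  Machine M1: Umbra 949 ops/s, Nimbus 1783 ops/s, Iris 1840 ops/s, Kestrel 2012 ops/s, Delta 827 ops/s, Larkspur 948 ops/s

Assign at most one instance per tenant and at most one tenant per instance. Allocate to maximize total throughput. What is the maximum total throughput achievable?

This is the linear assignment problem.
Optimal: Umbra→Machine M7 (2186 ops/s), Nimbus→Machine M6 (2387 ops/s), Iris→Machine M5 (2024 ops/s), Kestrel→Machine M1 (2012 ops/s), Delta→Machine M4 (2212 ops/s), Larkspur→Machine M2 (2104 ops/s) — total 2186+2387+2024+2012+2212+2104 = 12925 ops/s.
Every other assignment is strictly worse.

Maximum total: 12925 ops/s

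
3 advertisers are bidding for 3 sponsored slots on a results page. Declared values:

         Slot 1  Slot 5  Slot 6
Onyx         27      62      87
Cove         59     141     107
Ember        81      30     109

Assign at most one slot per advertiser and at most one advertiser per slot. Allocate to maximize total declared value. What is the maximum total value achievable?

Optimal: Onyx→Slot 6 ($87), Cove→Slot 5 ($141), Ember→Slot 1 ($81) — total 87+141+81 = $309.
Max-entry greedy (repeatedly take the single best remaining cell) gives $277, worse by 32.
Swapping Ember↔Cove (Ember→Slot 5 $30, Cove→Slot 1 $59) loses 133.

Maximum total: $309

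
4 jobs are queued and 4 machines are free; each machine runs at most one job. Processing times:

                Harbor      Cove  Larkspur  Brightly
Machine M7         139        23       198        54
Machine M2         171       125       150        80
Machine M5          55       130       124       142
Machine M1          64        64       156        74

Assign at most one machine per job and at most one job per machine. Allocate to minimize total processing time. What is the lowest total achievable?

Min total: 291 min

This is the linear assignment problem.
Optimal: Harbor→Machine M1 (64 min), Cove→Machine M7 (23 min), Larkspur→Machine M5 (124 min), Brightly→Machine M2 (80 min) — total 64+23+124+80 = 291 min.
Row-greedy (each job in turn takes its cheapest remaining machine) gives 302 min, worse by 11.
Next-best assignment: Harbor→Machine M5, Cove→Machine M7, Larkspur→Machine M2, Brightly→Machine M1 = 302 min.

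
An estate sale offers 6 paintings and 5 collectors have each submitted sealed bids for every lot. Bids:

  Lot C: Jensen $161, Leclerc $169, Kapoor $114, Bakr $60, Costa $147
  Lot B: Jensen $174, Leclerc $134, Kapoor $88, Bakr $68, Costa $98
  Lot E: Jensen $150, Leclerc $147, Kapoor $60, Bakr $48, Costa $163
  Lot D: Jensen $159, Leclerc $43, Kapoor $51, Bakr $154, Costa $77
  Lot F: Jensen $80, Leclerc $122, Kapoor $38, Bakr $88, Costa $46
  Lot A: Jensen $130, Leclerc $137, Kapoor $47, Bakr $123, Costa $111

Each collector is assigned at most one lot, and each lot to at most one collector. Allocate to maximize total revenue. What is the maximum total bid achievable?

This is the linear assignment problem.
Optimal: Jensen→Lot B ($174), Leclerc→Lot A ($137), Kapoor→Lot C ($114), Bakr→Lot D ($154), Costa→Lot E ($163) — total 174+137+114+154+163 = $742.
Max-entry greedy (repeatedly take the single best remaining cell) gives $707, worse by 35.
Swapping Kapoor↔Leclerc (Kapoor→Lot A $47, Leclerc→Lot C $169) loses 35.
Every other assignment is strictly worse.

Max total: $742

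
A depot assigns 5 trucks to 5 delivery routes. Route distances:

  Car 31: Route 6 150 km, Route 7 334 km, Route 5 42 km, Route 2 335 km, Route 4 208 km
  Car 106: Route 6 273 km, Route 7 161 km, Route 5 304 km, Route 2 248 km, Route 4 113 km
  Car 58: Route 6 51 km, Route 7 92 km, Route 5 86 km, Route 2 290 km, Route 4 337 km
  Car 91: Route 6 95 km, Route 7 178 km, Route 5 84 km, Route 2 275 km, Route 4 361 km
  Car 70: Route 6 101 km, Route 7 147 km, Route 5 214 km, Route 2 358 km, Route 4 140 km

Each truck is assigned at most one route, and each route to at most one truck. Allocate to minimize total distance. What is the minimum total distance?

This is a one-to-one assignment (minimum-cost bipartite matching).
Optimal: Car 31→Route 5 (42 km), Car 106→Route 2 (248 km), Car 58→Route 7 (92 km), Car 91→Route 6 (95 km), Car 70→Route 4 (140 km) — total 42+248+92+95+140 = 617 km.
Row-greedy (each truck in turn takes its cheapest remaining route) gives 742 km, worse by 125.
Next-best assignment: Car 31→Route 5, Car 106→Route 4, Car 58→Route 7, Car 91→Route 2, Car 70→Route 6 = 623 km.
Swapping Car 106↔Car 58 (Car 106→Route 7 161 km, Car 58→Route 2 290 km) adds 111.
Every other assignment is strictly worse.

Min total: 617 km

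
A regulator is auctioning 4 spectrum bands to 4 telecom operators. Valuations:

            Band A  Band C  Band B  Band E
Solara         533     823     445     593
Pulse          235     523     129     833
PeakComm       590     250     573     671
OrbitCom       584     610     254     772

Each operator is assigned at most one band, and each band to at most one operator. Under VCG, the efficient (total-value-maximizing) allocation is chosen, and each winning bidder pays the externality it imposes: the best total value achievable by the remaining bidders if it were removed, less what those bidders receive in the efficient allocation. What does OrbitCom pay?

Efficient allocation: Solara→Band C ($823M), Pulse→Band E ($833M), PeakComm→Band B ($573M), OrbitCom→Band A ($584M); total welfare W = $2813M.
OrbitCom receives Band A at value $584M, so the others get W − 584 = $2229M.
Without OrbitCom: best allocation of the remaining 3 bidders over all 4 bands is Solara→Band C ($823M), Pulse→Band E ($833M), PeakComm→Band A ($590M), total $2246M.
VCG payment = (others' best without OrbitCom) − (others' welfare with OrbitCom) = 2246 − 2229 = $17M.

OrbitCom pays $17M.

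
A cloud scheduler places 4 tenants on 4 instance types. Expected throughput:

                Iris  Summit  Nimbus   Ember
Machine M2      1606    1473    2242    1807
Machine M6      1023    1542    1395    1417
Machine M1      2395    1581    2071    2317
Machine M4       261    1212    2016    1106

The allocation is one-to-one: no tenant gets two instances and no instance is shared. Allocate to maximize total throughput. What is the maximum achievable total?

Max total: 7760 ops/s

Optimal: Iris→Machine M1 (2395 ops/s), Summit→Machine M6 (1542 ops/s), Nimbus→Machine M4 (2016 ops/s), Ember→Machine M2 (1807 ops/s) — total 2395+1542+2016+1807 = 7760 ops/s.
Column-greedy (each instance in turn goes to its best remaining tenant) gives 7285 ops/s, worse by 475.
Swapping Iris↔Nimbus (Iris→Machine M4 261 ops/s, Nimbus→Machine M1 2071 ops/s) loses 2079.
Every other assignment is strictly worse.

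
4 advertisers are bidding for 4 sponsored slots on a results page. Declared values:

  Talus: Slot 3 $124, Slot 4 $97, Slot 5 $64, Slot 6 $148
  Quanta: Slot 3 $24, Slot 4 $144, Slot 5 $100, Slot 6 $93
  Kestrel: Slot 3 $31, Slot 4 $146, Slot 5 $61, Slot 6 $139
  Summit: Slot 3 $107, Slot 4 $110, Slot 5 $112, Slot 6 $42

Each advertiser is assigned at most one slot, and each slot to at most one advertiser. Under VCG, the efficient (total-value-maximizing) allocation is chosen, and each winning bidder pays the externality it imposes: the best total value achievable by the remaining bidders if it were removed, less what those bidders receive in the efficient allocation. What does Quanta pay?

Efficient allocation: Talus→Slot 3 ($124), Quanta→Slot 4 ($144), Kestrel→Slot 6 ($139), Summit→Slot 5 ($112); total welfare W = $519.
Quanta receives Slot 4 at value $144, so the others get W − 144 = $375.
Without Quanta: best allocation of the remaining 3 bidders over all 4 slots is Talus→Slot 6 ($148), Kestrel→Slot 4 ($146), Summit→Slot 5 ($112), total $406.
VCG payment = (others' best without Quanta) − (others' welfare with Quanta) = 406 − 375 = $31.

Quanta pays $31.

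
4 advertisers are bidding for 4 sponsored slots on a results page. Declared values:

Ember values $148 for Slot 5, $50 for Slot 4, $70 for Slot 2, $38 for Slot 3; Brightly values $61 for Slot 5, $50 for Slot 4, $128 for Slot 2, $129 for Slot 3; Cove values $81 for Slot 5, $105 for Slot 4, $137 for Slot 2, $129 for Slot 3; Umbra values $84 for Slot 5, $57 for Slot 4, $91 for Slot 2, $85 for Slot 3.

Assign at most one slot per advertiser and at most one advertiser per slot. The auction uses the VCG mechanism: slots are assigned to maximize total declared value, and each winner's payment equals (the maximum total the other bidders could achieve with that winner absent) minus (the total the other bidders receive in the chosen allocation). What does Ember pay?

Ember pays $25.

Efficient allocation: Ember→Slot 5 ($148), Brightly→Slot 3 ($129), Cove→Slot 4 ($105), Umbra→Slot 2 ($91); total welfare W = $473.
Ember receives Slot 5 at value $148, so the others get W − 148 = $325.
Without Ember: best allocation of the remaining 3 bidders over all 4 slots is Brightly→Slot 3 ($129), Cove→Slot 2 ($137), Umbra→Slot 5 ($84), total $350.
VCG payment = (others' best without Ember) − (others' welfare with Ember) = 350 − 325 = $25.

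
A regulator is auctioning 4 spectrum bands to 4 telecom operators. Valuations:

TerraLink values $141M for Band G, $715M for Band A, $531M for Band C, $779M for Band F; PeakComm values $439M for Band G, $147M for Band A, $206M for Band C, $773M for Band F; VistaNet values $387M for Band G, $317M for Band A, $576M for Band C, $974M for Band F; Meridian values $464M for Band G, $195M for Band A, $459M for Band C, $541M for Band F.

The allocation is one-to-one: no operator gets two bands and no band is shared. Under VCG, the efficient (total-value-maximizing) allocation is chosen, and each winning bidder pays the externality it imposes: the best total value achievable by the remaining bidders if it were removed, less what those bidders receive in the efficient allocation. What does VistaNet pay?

Efficient allocation: TerraLink→Band A ($715M), PeakComm→Band G ($439M), VistaNet→Band F ($974M), Meridian→Band C ($459M); total welfare W = $2587M.
VistaNet receives Band F at value $974M, so the others get W − 974 = $1613M.
Without VistaNet: best allocation of the remaining 3 bidders over all 4 bands is TerraLink→Band A ($715M), PeakComm→Band F ($773M), Meridian→Band G ($464M), total $1952M.
VCG payment = (others' best without VistaNet) − (others' welfare with VistaNet) = 1952 − 1613 = $339M.

VistaNet pays $339M.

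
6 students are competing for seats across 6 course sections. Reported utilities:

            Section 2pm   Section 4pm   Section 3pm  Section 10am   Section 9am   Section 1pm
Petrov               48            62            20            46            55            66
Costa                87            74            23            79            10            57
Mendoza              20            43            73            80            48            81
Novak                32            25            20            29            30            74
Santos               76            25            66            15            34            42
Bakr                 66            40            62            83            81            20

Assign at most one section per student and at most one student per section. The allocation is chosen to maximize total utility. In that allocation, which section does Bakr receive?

Bakr receives Section 9am.

Optimal: Petrov→Section 4pm (62 points), Costa→Section 2pm (87 points), Mendoza→Section 10am (80 points), Novak→Section 1pm (74 points), Santos→Section 3pm (66 points), Bakr→Section 9am (81 points) — total 62+87+80+74+66+81 = 450 points.
Row-greedy (each student in turn takes its best remaining section) gives 369 points, worse by 81.
Next-best assignment: Petrov→Section 4pm, Costa→Section 10am, Mendoza→Section 3pm, Novak→Section 1pm, Santos→Section 2pm, Bakr→Section 9am = 445 points.
Checked against all permutations: 450 points is optimal.
Bakr's own top section is Section 10am (83 points), but forcing Bakr→Section 10am and reassigning the rest optimally gives only 435 points — worse by 15.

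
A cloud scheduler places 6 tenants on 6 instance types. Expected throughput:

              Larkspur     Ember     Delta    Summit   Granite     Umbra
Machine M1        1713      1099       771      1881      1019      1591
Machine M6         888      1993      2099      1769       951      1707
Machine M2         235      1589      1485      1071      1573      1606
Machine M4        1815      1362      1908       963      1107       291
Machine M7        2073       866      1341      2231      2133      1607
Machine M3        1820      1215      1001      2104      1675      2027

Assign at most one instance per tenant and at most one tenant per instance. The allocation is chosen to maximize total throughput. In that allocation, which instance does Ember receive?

Ember receives Machine M2.

Optimal: Larkspur→Machine M4 (1815 ops/s), Ember→Machine M2 (1589 ops/s), Delta→Machine M6 (2099 ops/s), Summit→Machine M1 (1881 ops/s), Granite→Machine M7 (2133 ops/s), Umbra→Machine M3 (2027 ops/s) — total 1815+1589+2099+1881+2133+2027 = 11544 ops/s.
Row-greedy (each tenant in turn takes its best remaining instance) gives 11242 ops/s, worse by 302.
Next-best assignment: Larkspur→Machine M1, Ember→Machine M6, Delta→Machine M4, Summit→Machine M3, Granite→Machine M7, Umbra→Machine M2 = 11457 ops/s.
No other one-to-one assignment exceeds 11544 ops/s.
Ember's own top instance is Machine M6 (1993 ops/s), but forcing Ember→Machine M6 and reassigning the rest optimally gives only 11457 ops/s — worse by 87.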